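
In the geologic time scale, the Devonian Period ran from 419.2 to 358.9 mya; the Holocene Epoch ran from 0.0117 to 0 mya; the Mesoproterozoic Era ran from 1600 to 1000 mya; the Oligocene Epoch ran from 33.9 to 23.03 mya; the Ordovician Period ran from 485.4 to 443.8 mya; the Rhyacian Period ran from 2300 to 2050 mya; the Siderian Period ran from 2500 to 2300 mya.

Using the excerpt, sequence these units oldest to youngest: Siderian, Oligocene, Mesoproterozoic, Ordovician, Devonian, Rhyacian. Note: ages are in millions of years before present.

Sorting by start age (descending Ma, since larger Ma = older): Siderian began 2500, Rhyacian began 2300, Mesoproterozoic began 1600, Ordovician began 485.4, Devonian began 419.2, Oligocene began 33.9.

Siderian, Rhyacian, Mesoproterozoic, Ordovician, Devonian, Oligocene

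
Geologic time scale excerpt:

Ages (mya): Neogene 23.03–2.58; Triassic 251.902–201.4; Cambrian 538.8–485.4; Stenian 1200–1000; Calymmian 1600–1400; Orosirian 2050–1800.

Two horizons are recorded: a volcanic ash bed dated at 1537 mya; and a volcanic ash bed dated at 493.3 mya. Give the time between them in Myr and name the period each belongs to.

1043.7 million years apart; the first in the Calymmian, the second in the Cambrian

Elapsed time: 1537 − 493.3 = 1043.7 Myr.
1537 Ma lies within 1600–1400 Ma: Calymmian.
493.3 Ma lies within 538.8–485.4 Ma: Cambrian.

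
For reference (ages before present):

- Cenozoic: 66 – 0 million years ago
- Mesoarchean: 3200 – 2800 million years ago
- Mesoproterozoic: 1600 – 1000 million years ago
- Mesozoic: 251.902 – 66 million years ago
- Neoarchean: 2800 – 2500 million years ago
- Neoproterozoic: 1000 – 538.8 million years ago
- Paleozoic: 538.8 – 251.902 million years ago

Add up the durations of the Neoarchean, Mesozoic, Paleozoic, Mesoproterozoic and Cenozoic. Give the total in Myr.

Duration is start − end for each: (2800 − 2500) + (251.902 − 66) + (538.8 − 251.902) + (1600 − 1000) + (66 − 0).
That is 300 + 185.902 + 286.898 + 600 + 66, which totals 1438.8 million years.

1438.8 million years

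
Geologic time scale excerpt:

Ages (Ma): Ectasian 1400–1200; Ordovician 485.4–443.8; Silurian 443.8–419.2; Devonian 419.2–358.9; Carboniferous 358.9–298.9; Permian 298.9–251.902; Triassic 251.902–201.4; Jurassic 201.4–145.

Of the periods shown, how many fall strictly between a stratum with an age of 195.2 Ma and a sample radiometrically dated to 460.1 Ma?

The older date is 460.1 Ma and the younger is 195.2 Ma.
Periods with start < 460.1 and end > 195.2 Ma: Silurian (443.8–419.2), Devonian (419.2–358.9), Carboniferous (358.9–298.9), Permian (298.9–251.902), Triassic (251.902–201.4).
That is 5 complete periods.

5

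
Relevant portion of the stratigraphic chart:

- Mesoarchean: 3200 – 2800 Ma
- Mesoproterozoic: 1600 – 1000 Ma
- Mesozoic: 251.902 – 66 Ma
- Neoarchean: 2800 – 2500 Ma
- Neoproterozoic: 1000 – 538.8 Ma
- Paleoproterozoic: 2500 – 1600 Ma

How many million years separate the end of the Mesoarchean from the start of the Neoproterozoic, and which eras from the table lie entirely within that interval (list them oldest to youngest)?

The Mesoarchean closes at 2800 Ma and the Neoproterozoic opens at 1000 Ma, so the interval is 2800 − 1000 = 1800 Myr.
An era fits inside if it starts at or after 2800 Ma and ends at or before 1000 Ma; oldest first that gives Neoarchean, Paleoproterozoic, Mesoproterozoic.

1800 million years; Neoarchean, Paleoproterozoic, Mesoproterozoic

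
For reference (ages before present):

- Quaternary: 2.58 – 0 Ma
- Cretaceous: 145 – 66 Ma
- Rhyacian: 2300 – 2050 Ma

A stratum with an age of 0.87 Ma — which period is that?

Quaternary

0.87 Ma lies between 2.58 and 0 Ma, so it falls in the Quaternary.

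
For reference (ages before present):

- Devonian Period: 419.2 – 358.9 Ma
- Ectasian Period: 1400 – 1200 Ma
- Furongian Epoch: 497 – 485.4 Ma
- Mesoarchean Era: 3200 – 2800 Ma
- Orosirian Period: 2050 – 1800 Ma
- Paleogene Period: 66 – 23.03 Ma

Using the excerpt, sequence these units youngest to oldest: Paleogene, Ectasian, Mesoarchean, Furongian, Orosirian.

Read off each span (Ma): Paleogene 66–23.03; Ectasian 1400–1200; Mesoarchean 3200–2800; Furongian 497–485.4; Orosirian 2050–1800.
Larger Ma is older, so oldest→youngest is Mesoarchean, Orosirian, Ectasian, Furongian, Paleogene; reverse it for youngest→oldest.

Paleogene, Furongian, Ectasian, Orosirian, Mesoarchean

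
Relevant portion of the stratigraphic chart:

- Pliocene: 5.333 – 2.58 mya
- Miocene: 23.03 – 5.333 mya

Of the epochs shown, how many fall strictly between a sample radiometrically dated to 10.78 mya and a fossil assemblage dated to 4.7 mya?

The older date is 10.78 Ma and the younger is 4.7 Ma.
No epoch both begins after 10.78 Ma and ends before 4.7 Ma, so the count is 0.

0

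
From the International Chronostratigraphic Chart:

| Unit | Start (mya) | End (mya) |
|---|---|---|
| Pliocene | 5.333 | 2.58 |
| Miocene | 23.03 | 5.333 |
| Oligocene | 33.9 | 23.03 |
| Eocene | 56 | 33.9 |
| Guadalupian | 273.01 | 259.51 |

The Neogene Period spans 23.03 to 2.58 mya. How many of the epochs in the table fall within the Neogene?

2

Epochs inside 23.03–2.58 Ma: Miocene, Pliocene — 2 in total.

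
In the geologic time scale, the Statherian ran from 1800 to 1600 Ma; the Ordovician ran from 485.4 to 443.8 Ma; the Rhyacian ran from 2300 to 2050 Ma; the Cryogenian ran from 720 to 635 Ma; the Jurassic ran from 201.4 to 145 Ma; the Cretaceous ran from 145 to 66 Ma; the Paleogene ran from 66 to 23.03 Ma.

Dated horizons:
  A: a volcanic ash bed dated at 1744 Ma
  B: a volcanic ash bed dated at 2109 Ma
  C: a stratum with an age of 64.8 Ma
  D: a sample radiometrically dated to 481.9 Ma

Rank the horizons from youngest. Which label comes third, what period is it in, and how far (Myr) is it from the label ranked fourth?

Smaller Ma means younger, so youngest first: C 64.8 < D 481.9 < A 1744 < B 2109.
Counting 3 along gives A (1744 Ma); the excerpt puts that inside the Statherian, 1800–1600 Ma.
Next in line is B (2109 Ma), and 2109 − 1744 = 365 Myr.

A, in the Statherian; 365 million years to B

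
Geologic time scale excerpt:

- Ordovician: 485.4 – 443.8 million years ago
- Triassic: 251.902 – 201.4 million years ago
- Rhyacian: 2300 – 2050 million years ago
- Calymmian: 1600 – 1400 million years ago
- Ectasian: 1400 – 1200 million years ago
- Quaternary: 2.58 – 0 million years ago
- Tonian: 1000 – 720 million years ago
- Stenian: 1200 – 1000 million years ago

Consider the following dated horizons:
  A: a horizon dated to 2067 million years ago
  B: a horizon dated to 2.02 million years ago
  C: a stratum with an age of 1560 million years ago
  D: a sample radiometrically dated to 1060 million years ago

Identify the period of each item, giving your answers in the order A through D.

A — Rhyacian; B — Quaternary; C — Calymmian; D — Stenian

A: 2067 Ma lies in 2300–2050 Ma, so Rhyacian.
B: 2.02 Ma lies in 2.58–0 Ma, so Quaternary.
C: 1560 Ma lies in 1600–1400 Ma, so Calymmian.
D: 1060 Ma lies in 1200–1000 Ma, so Stenian.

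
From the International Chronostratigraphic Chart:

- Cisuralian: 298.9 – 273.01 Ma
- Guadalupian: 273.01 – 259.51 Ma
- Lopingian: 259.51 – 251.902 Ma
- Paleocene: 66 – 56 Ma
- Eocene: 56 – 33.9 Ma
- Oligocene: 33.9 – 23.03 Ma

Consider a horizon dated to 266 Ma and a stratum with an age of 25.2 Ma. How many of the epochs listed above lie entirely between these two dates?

3

266 Ma sits inside the Guadalupian (273.01–259.51) and 25.2 Ma inside the Oligocene (33.9–23.03); neither of those is wholly between the two dates.
The listed epochs lying completely between them are Lopingian, Paleocene, Eocene — 3 in all.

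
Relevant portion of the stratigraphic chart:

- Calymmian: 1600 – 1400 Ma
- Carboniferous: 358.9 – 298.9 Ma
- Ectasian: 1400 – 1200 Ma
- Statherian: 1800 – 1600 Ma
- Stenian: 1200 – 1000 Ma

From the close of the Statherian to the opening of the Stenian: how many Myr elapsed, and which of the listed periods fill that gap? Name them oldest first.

400 million years; Calymmian, Ectasian

End of Statherian = 1600 Ma; start of Stenian = 1200 Ma.
Gap = 1600 − 1200 = 400 Myr.
Periods wholly inside 1600–1200 Ma: Calymmian (1600–1400), Ectasian (1400–1200).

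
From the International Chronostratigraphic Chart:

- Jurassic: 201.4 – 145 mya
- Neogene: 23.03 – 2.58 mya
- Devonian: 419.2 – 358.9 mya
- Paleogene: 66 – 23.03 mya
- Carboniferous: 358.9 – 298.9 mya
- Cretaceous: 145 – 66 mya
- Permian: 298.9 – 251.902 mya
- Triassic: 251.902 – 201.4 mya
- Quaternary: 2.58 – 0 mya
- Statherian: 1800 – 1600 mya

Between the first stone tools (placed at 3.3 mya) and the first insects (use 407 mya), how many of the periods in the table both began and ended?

407 Ma sits inside the Devonian (419.2–358.9) and 3.3 Ma inside the Neogene (23.03–2.58); neither of those is wholly between the two dates.
The listed periods lying completely between them are Carboniferous, Permian, Triassic, Jurassic, Cretaceous, Paleogene — 6 in all.

6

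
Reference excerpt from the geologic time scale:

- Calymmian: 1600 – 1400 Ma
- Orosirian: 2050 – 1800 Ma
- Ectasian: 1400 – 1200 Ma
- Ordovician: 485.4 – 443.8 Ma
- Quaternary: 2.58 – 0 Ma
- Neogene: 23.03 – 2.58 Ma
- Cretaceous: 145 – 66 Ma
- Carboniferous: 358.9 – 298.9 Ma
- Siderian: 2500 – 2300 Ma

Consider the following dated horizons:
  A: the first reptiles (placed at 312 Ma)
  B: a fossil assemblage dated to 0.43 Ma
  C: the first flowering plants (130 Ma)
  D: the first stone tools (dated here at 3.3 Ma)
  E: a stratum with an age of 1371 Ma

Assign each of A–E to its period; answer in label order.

Match each age against the start–end ranges in the excerpt: A = 312 Ma → Carboniferous (358.9–298.9); B = 0.43 Ma → Quaternary (2.58–0); C = 130 Ma → Cretaceous (145–66); D = 3.3 Ma → Neogene (23.03–2.58); E = 1371 Ma → Ectasian (1400–1200).

A — Carboniferous; B — Quaternary; C — Cretaceous; D — Neogene; E — Ectasian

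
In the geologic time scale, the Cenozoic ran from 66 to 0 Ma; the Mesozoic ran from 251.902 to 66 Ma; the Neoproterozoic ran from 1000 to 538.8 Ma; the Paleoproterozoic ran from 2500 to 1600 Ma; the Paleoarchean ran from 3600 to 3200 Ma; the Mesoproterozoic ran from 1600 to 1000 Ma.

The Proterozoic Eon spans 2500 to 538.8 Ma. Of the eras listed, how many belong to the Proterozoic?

3

Eras inside 2500–538.8 Ma: Paleoproterozoic, Mesoproterozoic, Neoproterozoic — 3 in total.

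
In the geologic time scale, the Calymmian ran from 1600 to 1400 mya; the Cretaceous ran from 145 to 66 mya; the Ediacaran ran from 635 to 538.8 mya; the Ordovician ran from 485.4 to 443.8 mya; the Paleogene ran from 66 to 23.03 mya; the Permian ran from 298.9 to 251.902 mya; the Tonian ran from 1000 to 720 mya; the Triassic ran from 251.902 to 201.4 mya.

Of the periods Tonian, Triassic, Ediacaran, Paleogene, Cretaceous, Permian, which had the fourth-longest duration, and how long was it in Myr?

Triassic, 50.502 million years

Durations: Tonian 280; Triassic 50.502; Ediacaran 96.2; Paleogene 42.97; Cretaceous 79; Permian 46.998 Myr.
Sorted longest-first: Tonian (280), Ediacaran (96.2), Cretaceous (79), Triassic (50.502), Permian (46.998), Paleogene (42.97).
The fourth longest is Triassic at 50.502 Myr.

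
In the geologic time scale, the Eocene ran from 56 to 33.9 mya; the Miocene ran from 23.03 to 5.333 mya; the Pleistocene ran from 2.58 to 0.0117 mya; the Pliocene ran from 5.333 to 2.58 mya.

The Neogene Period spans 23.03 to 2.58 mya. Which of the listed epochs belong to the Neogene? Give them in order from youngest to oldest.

Epochs with both bounds inside 23.03–2.58 Ma: Pliocene (5.333–2.58), Miocene (23.03–5.333).

Pliocene, Miocene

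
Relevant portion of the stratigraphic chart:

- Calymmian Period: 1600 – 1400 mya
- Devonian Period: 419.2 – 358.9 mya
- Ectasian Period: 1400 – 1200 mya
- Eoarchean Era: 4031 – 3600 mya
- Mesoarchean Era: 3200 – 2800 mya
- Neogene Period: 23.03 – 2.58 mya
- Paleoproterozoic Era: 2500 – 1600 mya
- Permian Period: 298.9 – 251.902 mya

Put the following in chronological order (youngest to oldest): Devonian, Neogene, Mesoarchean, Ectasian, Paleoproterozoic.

Neogene, Devonian, Ectasian, Paleoproterozoic, Mesoarchean

The oldest of these is Mesoarchean (starts 3200 Ma) and the youngest is Neogene (ends 2.58 Ma).
In between, by decreasing start age: Paleoproterozoic (2500), Ectasian (1400), Devonian (419.2).
Listing youngest first means reversing that sequence.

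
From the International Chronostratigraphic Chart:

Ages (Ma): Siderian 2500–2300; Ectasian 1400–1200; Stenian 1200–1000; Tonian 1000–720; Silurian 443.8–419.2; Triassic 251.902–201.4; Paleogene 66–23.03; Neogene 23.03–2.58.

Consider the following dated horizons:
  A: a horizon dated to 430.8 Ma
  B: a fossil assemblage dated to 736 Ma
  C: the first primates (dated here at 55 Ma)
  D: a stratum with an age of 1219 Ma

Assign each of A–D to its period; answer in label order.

Match each age against the start–end ranges in the excerpt: A = 430.8 Ma → Silurian (443.8–419.2); B = 736 Ma → Tonian (1000–720); C = 55 Ma → Paleogene (66–23.03); D = 1219 Ma → Ectasian (1400–1200).

A — Silurian; B — Tonian; C — Paleogene; D — Ectasian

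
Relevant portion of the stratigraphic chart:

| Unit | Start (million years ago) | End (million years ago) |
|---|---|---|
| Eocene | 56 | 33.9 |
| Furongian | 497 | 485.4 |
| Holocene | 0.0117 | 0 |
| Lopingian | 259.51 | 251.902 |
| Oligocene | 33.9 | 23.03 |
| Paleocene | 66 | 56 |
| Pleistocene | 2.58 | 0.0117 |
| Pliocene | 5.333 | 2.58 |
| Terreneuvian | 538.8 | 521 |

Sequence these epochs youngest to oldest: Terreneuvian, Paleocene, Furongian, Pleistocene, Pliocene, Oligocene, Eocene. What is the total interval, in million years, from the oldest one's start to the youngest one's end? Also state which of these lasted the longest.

From the excerpt: Terreneuvian 538.8–521; Paleocene 66–56; Furongian 497–485.4; Pleistocene 2.58–0.0117; Pliocene 5.333–2.58; Oligocene 33.9–23.03; Eocene 56–33.9 (Ma).
Larger Ma is earlier, so the oldest is Terreneuvian and the youngest is Pleistocene; youngest to oldest: Pleistocene, Pliocene, Oligocene, Eocene, Paleocene, Furongian, Terreneuvian.
Oldest start 538.8 minus youngest end 0.0117 gives 538.7883 Myr overall.
Individual lengths (start − end): Pleistocene 2.5683; Paleocene 10; Pliocene 2.753; Furongian 11.6; Oligocene 10.87; Eocene 22.1; Terreneuvian 17.8. The largest is Eocene at 22.1 Myr.

Pleistocene, Pliocene, Oligocene, Eocene, Paleocene, Furongian, Terreneuvian; total span 538.7883 Myr; longest is Eocene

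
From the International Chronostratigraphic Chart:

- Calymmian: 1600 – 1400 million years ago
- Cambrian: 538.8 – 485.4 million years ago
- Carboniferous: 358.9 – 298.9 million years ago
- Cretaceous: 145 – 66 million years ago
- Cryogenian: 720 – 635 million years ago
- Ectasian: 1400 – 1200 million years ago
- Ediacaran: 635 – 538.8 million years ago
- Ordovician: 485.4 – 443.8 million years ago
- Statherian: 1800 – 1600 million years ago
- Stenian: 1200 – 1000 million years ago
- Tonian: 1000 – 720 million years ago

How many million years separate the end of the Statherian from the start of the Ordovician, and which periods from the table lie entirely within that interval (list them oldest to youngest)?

1114.6 million years; Calymmian, Ectasian, Stenian, Tonian, Cryogenian, Ediacaran, Cambrian

End of Statherian = 1600 Ma; start of Ordovician = 485.4 Ma.
Gap = 1600 − 485.4 = 1114.6 Myr.
Periods wholly inside 1600–485.4 Ma: Calymmian (1600–1400), Ectasian (1400–1200), Stenian (1200–1000), Tonian (1000–720), Cryogenian (720–635), Ediacaran (635–538.8), Cambrian (538.8–485.4).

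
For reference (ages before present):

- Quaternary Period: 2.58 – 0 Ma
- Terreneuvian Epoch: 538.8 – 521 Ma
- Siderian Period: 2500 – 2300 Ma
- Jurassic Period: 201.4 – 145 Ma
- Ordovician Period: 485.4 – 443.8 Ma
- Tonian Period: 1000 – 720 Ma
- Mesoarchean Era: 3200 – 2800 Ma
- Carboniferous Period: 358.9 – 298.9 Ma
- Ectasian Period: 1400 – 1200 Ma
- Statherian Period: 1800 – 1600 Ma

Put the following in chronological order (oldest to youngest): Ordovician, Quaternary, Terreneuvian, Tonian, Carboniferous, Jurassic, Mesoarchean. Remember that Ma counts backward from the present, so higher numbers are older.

Mesoarchean, Tonian, Terreneuvian, Ordovician, Carboniferous, Jurassic, Quaternary

Sorting by start age (descending Ma, since larger Ma = older): Mesoarchean start 3200, Tonian start 1000, Terreneuvian start 538.8, Ordovician start 485.4, Carboniferous start 358.9, Jurassic start 201.4, Quaternary start 2.58.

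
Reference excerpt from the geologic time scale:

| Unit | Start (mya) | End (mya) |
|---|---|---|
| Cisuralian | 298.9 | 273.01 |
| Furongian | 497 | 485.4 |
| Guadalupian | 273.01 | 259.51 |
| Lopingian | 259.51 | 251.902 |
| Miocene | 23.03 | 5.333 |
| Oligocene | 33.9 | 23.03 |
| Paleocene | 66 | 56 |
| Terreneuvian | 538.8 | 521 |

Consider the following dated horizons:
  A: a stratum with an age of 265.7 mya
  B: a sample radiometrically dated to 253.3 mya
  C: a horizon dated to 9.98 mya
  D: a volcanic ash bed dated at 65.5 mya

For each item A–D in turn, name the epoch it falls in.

A — Guadalupian; B — Lopingian; C — Miocene; D — Paleocene

Match each age against the start–end ranges in the excerpt: A = 265.7 Ma → Guadalupian (273.01–259.51); B = 253.3 Ma → Lopingian (259.51–251.902); C = 9.98 Ma → Miocene (23.03–5.333); D = 65.5 Ma → Paleocene (66–56).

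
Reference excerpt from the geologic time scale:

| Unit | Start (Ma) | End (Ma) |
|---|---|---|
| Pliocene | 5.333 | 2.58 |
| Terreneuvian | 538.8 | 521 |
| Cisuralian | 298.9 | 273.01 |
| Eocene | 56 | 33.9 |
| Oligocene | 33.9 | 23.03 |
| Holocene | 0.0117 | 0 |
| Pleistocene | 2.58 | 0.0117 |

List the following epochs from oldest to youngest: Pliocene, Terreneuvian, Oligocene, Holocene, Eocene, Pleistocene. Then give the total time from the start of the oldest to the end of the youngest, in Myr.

Terreneuvian → Eocene → Oligocene → Pliocene → Pleistocene → Holocene; total span 538.8 Myr

From the excerpt: Pliocene 5.333–2.58; Terreneuvian 538.8–521; Oligocene 33.9–23.03; Holocene 0.0117–0; Eocene 56–33.9; Pleistocene 2.58–0.0117 (Ma).
Larger Ma is earlier, so the oldest is Terreneuvian and the youngest is Holocene; oldest to youngest: Terreneuvian, Eocene, Oligocene, Pliocene, Pleistocene, Holocene.
Oldest start 538.8 minus youngest end 0 gives 538.8 Myr overall.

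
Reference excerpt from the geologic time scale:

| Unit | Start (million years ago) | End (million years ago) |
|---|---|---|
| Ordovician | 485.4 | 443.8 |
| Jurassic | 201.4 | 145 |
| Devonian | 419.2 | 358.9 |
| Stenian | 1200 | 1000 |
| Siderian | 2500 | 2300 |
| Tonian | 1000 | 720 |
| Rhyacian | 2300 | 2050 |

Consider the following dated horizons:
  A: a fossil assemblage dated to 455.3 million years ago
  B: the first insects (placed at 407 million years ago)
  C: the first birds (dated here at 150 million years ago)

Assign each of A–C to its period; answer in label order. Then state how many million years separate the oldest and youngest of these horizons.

Match each age against the start–end ranges in the excerpt: A = 455.3 Ma → Ordovician (485.4–443.8); B = 407 Ma → Devonian (419.2–358.9); C = 150 Ma → Jurassic (201.4–145).
The largest age is 455.3 Ma and the smallest is 150 Ma; their difference is 305.3 Myr.

A — Ordovician; B — Devonian; C — Jurassic; span 305.3 million years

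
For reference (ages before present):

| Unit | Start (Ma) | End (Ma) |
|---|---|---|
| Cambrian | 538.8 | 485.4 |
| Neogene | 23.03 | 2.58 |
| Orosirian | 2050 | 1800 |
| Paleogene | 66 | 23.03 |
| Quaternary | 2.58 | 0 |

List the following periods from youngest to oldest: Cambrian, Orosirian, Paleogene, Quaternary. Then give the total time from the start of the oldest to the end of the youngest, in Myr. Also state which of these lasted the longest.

Start ages (Ma): Orosirian 2050, Cambrian 538.8, Paleogene 66, Quaternary 2.58.
Ordered youngest to oldest: Quaternary, Paleogene, Cambrian, Orosirian.
Span = 2050 − 0 = 2050 Myr.
Durations: Paleogene 42.97, Orosirian 250, Quaternary 2.58, Cambrian 53.4 → longest is Orosirian (250 Myr).

Quaternary, Paleogene, Cambrian, Orosirian; total span 2050 Myr; longest is Orosirian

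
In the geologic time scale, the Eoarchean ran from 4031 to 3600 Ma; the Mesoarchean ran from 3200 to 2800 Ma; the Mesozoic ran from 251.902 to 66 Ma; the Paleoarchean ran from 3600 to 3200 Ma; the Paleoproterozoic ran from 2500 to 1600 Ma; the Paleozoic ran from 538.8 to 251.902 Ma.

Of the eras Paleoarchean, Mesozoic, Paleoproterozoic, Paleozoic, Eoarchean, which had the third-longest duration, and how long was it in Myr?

Paleoarchean, 400 million years

Durations: Paleoarchean 400; Mesozoic 185.902; Paleoproterozoic 900; Paleozoic 286.898; Eoarchean 431 Myr.
Sorted longest-first: Paleoproterozoic (900), Eoarchean (431), Paleoarchean (400), Paleozoic (286.898), Mesozoic (185.902).
The third longest is Paleoarchean at 400 Myr.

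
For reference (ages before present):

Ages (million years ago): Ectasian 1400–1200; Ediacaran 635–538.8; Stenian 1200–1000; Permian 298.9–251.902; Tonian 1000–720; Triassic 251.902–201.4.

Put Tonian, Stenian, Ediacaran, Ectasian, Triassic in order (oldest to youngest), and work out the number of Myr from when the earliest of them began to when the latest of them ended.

Ectasian, Stenian, Tonian, Ediacaran, Triassic; total span 1198.6 Myr

From the excerpt: Tonian 1000–720; Stenian 1200–1000; Ediacaran 635–538.8; Ectasian 1400–1200; Triassic 251.902–201.4 (Ma).
Larger Ma is earlier, so the oldest is Ectasian and the youngest is Triassic; oldest to youngest: Ectasian, Stenian, Tonian, Ediacaran, Triassic.
Oldest start 1400 minus youngest end 201.4 gives 1198.6 Myr overall.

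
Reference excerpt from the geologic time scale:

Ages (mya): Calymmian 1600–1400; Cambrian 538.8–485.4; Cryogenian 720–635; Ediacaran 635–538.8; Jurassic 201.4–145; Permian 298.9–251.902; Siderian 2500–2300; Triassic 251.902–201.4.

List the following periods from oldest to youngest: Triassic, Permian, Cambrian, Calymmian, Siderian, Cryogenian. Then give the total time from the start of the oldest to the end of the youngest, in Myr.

From the excerpt: Triassic 251.902–201.4; Permian 298.9–251.902; Cambrian 538.8–485.4; Calymmian 1600–1400; Siderian 2500–2300; Cryogenian 720–635 (Ma).
Larger Ma is earlier, so the oldest is Siderian and the youngest is Triassic; oldest to youngest: Siderian, Calymmian, Cryogenian, Cambrian, Permian, Triassic.
Oldest start 2500 minus youngest end 201.4 gives 2298.6 Myr overall.

Siderian, Calymmian, Cryogenian, Cambrian, Permian, Triassic; total span 2298.6 Myr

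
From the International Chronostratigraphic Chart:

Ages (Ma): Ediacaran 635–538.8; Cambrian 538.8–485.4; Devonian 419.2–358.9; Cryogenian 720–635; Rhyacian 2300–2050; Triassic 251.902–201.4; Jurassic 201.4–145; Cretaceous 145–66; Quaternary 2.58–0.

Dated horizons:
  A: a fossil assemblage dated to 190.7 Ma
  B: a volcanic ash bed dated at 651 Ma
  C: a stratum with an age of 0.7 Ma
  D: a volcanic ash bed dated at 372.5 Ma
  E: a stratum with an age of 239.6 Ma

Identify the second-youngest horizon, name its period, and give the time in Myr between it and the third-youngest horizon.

Sorted youngest-first by Ma: C (0.7), A (190.7), E (239.6), D (372.5), B (651).
The second youngest is A at 190.7 Ma, which lies in 201.4–145 Ma: the Jurassic.
The third youngest is E at 239.6 Ma; separation = |190.7 − 239.6| = 48.9 Myr.

A, in the Jurassic; 48.9 million years to E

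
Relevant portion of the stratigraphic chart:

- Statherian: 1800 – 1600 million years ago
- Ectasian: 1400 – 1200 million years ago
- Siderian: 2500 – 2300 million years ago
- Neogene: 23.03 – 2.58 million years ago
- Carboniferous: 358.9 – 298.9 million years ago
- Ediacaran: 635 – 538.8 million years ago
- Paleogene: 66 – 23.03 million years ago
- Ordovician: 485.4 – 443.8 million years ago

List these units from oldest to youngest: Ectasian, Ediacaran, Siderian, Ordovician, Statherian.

Siderian, then Statherian, then Ectasian, then Ediacaran, then Ordovician

Read off each span (Ma): Ectasian 1400–1200; Ediacaran 635–538.8; Siderian 2500–2300; Ordovician 485.4–443.8; Statherian 1800–1600.
Larger Ma is older, so oldest→youngest is Siderian, Statherian, Ectasian, Ediacaran, Ordovician.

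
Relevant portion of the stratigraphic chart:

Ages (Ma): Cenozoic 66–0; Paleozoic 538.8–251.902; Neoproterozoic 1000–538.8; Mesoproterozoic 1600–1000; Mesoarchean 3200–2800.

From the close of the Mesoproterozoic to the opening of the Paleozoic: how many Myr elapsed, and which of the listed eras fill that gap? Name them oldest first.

461.2 million years; Neoproterozoic

The Mesoproterozoic closes at 1000 Ma and the Paleozoic opens at 538.8 Ma, so the interval is 1000 − 538.8 = 461.2 Myr.
An era fits inside if it starts at or after 1000 Ma and ends at or before 538.8 Ma; oldest first that gives Neoproterozoic.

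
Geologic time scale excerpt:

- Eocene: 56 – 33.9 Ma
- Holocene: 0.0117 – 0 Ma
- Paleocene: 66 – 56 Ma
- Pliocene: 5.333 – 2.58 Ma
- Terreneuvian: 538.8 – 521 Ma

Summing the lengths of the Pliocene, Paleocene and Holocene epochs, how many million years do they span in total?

Each duration: Pliocene = 2.753; Paleocene = 10; Holocene = 0.0117.
Sum: 2.753 + 10 + 0.0117 = 12.7647 Myr.

12.7647 million years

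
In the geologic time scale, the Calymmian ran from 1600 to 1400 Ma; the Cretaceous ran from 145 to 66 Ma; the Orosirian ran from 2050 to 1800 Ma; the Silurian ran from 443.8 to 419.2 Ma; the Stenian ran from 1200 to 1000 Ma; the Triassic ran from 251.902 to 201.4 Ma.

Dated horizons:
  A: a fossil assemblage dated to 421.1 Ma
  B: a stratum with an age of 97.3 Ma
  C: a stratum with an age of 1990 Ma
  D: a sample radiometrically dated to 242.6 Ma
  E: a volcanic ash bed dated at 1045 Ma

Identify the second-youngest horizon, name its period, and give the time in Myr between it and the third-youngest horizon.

Sorted youngest-first by Ma: B (97.3), D (242.6), A (421.1), E (1045), C (1990).
The second youngest is D at 242.6 Ma, which lies in 251.902–201.4 Ma: the Triassic.
The third youngest is A at 421.1 Ma; separation = |242.6 − 421.1| = 178.5 Myr.

D, in the Triassic; 178.5 million years to A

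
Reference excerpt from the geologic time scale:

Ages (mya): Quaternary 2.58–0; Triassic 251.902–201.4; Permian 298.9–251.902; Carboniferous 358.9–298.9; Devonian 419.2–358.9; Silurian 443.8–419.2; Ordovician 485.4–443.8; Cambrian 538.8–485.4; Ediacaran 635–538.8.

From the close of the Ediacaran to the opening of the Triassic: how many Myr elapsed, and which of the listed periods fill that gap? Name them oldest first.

The Ediacaran closes at 538.8 Ma and the Triassic opens at 251.902 Ma, so the interval is 538.8 − 251.902 = 286.898 Myr.
A period fits inside if it starts at or after 538.8 Ma and ends at or before 251.902 Ma; oldest first that gives Cambrian, Ordovician, Silurian, Devonian, Carboniferous, Permian.

286.898 million years; Cambrian, Ordovician, Silurian, Devonian, Carboniferous, Permian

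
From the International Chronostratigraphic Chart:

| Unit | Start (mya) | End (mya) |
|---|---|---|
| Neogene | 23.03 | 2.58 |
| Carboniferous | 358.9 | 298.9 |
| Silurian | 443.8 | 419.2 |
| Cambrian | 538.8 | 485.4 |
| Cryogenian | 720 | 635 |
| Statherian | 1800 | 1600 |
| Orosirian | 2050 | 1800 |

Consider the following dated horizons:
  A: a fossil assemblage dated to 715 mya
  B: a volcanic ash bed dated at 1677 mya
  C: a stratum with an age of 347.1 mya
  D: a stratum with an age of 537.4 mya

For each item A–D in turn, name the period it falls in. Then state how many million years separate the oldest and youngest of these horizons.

A — Cryogenian; B — Statherian; C — Carboniferous; D — Cambrian; span 1329.9 million years

Match each age against the start–end ranges in the excerpt: A = 715 Ma → Cryogenian (720–635); B = 1677 Ma → Statherian (1800–1600); C = 347.1 Ma → Carboniferous (358.9–298.9); D = 537.4 Ma → Cambrian (538.8–485.4).
The largest age is 1677 Ma and the smallest is 347.1 Ma; their difference is 1329.9 Myr.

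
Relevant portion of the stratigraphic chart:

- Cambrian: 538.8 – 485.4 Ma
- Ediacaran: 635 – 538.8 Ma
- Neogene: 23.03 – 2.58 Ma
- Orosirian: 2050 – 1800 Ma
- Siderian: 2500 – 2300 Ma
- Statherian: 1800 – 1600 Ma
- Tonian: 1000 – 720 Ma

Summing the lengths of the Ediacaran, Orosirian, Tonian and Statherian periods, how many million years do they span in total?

Duration is start − end for each: (635 − 538.8) + (2050 − 1800) + (1000 − 720) + (1800 − 1600).
That is 96.2 + 250 + 280 + 200, which totals 826.2 million years.

826.2 million years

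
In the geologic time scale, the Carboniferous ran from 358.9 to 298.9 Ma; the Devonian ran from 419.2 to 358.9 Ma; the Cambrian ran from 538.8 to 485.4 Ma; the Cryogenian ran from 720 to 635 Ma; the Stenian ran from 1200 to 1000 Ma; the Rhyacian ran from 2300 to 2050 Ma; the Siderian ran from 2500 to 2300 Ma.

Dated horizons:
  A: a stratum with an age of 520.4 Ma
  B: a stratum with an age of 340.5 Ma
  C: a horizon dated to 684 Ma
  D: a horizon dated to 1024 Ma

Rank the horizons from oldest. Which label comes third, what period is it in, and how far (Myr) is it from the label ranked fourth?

Sorted oldest-first by Ma: D (1024), C (684), A (520.4), B (340.5).
The third oldest is A at 520.4 Ma, which lies in 538.8–485.4 Ma: the Cambrian.
The fourth oldest is B at 340.5 Ma; separation = |520.4 − 340.5| = 179.9 Myr.

A, in the Cambrian; 179.9 million years to B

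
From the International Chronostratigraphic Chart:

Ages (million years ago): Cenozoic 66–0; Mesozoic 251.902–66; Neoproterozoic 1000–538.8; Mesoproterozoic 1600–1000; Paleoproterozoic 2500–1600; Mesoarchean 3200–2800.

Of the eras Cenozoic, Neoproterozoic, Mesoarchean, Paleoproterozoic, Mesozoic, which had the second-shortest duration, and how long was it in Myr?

Mesozoic, 185.902 million years

Start − end for each: Cenozoic 66 − 0 = 66; Neoproterozoic 1000 − 538.8 = 461.2; Mesoarchean 3200 − 2800 = 400; Paleoproterozoic 2500 − 1600 = 900; Mesozoic 251.902 − 66 = 185.902.
Ranking these from shortest: Cenozoic < Mesozoic < Mesoarchean < Neoproterozoic < Paleoproterozoic.
Position 2 in that ranking is Mesozoic, which lasted 185.902 Myr.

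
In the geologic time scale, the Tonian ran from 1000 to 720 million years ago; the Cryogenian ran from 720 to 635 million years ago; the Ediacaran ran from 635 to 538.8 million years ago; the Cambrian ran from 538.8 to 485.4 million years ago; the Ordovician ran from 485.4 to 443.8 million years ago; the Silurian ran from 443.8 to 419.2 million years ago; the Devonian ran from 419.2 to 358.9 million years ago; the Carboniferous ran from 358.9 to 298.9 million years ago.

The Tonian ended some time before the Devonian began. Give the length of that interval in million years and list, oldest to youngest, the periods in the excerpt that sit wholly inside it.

300.8 million years; Cryogenian, Ediacaran, Cambrian, Ordovician, Silurian

End of Tonian = 720 Ma; start of Devonian = 419.2 Ma.
Gap = 720 − 419.2 = 300.8 Myr.
Periods wholly inside 720–419.2 Ma: Cryogenian (720–635), Ediacaran (635–538.8), Cambrian (538.8–485.4), Ordovician (485.4–443.8), Silurian (443.8–419.2).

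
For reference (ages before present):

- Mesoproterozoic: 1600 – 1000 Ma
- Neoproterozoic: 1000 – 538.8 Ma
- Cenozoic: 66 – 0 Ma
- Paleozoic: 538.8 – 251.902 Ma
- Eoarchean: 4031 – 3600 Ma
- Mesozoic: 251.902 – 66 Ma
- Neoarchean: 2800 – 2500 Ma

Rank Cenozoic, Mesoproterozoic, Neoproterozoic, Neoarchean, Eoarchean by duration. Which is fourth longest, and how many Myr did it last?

Durations: Cenozoic 66; Mesoproterozoic 600; Neoproterozoic 461.2; Neoarchean 300; Eoarchean 431 Myr.
Sorted longest-first: Mesoproterozoic (600), Neoproterozoic (461.2), Eoarchean (431), Neoarchean (300), Cenozoic (66).
The fourth longest is Neoarchean at 300 Myr.

Neoarchean, 300 million years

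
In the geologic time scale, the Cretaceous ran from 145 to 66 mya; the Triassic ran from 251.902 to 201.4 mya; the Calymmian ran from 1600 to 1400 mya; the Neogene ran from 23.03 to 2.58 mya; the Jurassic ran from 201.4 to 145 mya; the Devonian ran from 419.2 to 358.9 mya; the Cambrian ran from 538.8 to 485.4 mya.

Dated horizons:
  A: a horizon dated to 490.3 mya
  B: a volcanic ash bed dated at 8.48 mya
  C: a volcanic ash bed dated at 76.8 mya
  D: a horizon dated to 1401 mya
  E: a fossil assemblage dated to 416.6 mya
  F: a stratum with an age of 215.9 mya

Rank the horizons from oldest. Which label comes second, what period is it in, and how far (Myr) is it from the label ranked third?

Larger Ma means older, so oldest first: D 1401 > A 490.3 > E 416.6 > F 215.9 > C 76.8 > B 8.48.
Counting 2 along gives A (490.3 Ma); the excerpt puts that inside the Cambrian, 538.8–485.4 Ma.
Next in line is E (416.6 Ma), and 490.3 − 416.6 = 73.7 Myr.

A, in the Cambrian; 73.7 million years to E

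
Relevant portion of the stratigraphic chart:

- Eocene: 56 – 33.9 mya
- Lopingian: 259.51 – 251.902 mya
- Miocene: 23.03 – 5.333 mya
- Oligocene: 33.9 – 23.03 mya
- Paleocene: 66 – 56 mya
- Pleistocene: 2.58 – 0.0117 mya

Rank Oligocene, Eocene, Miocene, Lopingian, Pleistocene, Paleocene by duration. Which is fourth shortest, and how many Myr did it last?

Oligocene, 10.87 million years

Start − end for each: Oligocene 33.9 − 23.03 = 10.87; Eocene 56 − 33.9 = 22.1; Miocene 23.03 − 5.333 = 17.697; Lopingian 259.51 − 251.902 = 7.608; Pleistocene 2.58 − 0.0117 = 2.5683; Paleocene 66 − 56 = 10.
Ranking these from shortest: Pleistocene < Lopingian < Paleocene < Oligocene < Miocene < Eocene.
Position 4 in that ranking is Oligocene, which lasted 10.87 Myr.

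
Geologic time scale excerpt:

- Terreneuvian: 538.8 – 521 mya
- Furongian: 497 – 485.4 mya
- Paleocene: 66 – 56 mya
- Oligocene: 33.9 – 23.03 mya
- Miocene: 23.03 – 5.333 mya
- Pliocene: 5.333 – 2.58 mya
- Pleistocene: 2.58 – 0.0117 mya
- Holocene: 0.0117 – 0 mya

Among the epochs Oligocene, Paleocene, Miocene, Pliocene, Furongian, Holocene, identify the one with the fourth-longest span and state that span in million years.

Paleocene, 10 million years

Start − end for each: Oligocene 33.9 − 23.03 = 10.87; Paleocene 66 − 56 = 10; Miocene 23.03 − 5.333 = 17.697; Pliocene 5.333 − 2.58 = 2.753; Furongian 497 − 485.4 = 11.6; Holocene 0.0117 − 0 = 0.0117.
Ranking these from longest: Miocene > Furongian > Oligocene > Paleocene > Pliocene > Holocene.
Position 4 in that ranking is Paleocene, which lasted 10 Myr.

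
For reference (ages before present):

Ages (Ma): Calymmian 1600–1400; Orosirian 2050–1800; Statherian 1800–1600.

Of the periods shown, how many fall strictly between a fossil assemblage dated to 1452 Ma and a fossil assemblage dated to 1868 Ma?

1

1868 Ma sits inside the Orosirian (2050–1800) and 1452 Ma inside the Calymmian (1600–1400); neither of those is wholly between the two dates.
The listed periods lying completely between them are Statherian — 1 in all.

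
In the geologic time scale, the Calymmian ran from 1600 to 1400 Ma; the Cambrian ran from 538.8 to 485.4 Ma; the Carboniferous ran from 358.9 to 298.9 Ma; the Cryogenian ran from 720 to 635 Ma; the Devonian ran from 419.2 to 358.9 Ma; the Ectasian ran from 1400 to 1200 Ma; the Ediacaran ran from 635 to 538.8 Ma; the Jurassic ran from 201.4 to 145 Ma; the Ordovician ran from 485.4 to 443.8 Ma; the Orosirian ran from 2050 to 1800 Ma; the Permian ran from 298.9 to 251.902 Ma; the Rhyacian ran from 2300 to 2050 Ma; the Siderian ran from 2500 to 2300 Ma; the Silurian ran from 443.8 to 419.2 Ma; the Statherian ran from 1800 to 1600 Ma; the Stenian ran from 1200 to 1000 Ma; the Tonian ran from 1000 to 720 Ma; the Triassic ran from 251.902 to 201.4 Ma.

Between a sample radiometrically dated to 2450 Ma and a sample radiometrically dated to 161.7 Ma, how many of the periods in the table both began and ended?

16

2450 Ma sits inside the Siderian (2500–2300) and 161.7 Ma inside the Jurassic (201.4–145); neither of those is wholly between the two dates.
The listed periods lying completely between them are Rhyacian, Orosirian, Statherian, Calymmian, Ectasian, Stenian, Tonian, Cryogenian, Ediacaran, Cambrian, Ordovician, Silurian, Devonian, Carboniferous, Permian, Triassic — 16 in all.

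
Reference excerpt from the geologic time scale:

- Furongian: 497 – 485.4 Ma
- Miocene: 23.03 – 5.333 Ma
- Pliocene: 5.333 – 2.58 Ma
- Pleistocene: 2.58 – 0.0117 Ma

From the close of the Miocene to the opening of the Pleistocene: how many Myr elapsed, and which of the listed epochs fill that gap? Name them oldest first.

2.753 million years; Pliocene

End of Miocene = 5.333 Ma; start of Pleistocene = 2.58 Ma.
Gap = 5.333 − 2.58 = 2.753 Myr.
Epochs wholly inside 5.333–2.58 Ma: Pliocene (5.333–2.58).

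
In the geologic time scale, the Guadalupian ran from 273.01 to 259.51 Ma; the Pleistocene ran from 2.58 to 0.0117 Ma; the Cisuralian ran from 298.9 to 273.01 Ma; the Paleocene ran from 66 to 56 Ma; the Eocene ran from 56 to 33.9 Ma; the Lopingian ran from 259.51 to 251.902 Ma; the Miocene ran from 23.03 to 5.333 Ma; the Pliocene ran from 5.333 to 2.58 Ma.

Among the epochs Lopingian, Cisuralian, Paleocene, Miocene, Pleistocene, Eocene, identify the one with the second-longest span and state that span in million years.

Eocene, 22.1 million years

Start − end for each: Lopingian 259.51 − 251.902 = 7.608; Cisuralian 298.9 − 273.01 = 25.89; Paleocene 66 − 56 = 10; Miocene 23.03 − 5.333 = 17.697; Pleistocene 2.58 − 0.0117 = 2.5683; Eocene 56 − 33.9 = 22.1.
Ranking these from longest: Cisuralian > Eocene > Miocene > Paleocene > Lopingian > Pleistocene.
Position 2 in that ranking is Eocene, which lasted 22.1 Myr.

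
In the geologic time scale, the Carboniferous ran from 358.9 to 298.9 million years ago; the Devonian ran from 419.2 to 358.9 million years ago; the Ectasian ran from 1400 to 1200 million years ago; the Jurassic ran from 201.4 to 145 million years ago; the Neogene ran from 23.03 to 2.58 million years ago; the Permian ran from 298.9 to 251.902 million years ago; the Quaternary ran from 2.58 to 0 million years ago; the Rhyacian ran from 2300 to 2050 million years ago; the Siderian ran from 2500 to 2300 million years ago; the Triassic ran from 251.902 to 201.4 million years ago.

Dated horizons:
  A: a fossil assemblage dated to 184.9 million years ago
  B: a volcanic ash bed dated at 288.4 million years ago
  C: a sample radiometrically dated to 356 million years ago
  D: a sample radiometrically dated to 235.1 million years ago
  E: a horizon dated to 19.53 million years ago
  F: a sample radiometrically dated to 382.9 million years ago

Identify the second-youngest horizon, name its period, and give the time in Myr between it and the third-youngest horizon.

A, in the Jurassic; 50.2 million years to D

Sorted youngest-first by Ma: E (19.53), A (184.9), D (235.1), B (288.4), C (356), F (382.9).
The second youngest is A at 184.9 Ma, which lies in 201.4–145 Ma: the Jurassic.
The third youngest is D at 235.1 Ma; separation = |184.9 − 235.1| = 50.2 Myr.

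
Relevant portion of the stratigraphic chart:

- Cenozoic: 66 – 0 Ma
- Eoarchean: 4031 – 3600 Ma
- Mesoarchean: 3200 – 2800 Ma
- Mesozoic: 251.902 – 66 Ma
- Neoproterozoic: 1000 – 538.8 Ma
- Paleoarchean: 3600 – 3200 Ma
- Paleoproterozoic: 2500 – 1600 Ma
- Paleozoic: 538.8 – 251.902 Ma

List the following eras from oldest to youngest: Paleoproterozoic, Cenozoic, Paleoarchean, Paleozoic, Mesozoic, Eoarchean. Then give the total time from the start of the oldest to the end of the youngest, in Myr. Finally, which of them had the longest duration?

Start ages (Ma): Eoarchean 4031, Paleoarchean 3600, Paleoproterozoic 2500, Paleozoic 538.8, Mesozoic 251.902, Cenozoic 66.
Ordered oldest to youngest: Eoarchean, Paleoarchean, Paleoproterozoic, Paleozoic, Mesozoic, Cenozoic.
Span = 4031 − 0 = 4031 Myr.
Durations: Paleoproterozoic 900, Paleoarchean 400, Eoarchean 431, Cenozoic 66, Mesozoic 185.902, Paleozoic 286.898 → longest is Paleoproterozoic (900 Myr).

Eoarchean, Paleoarchean, Paleoproterozoic, Paleozoic, Mesozoic, Cenozoic; total span 4031 Myr; longest is Paleoproterozoic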